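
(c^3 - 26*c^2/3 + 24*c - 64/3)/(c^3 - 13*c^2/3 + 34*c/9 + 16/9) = 3*(c - 4)/(3*c + 1)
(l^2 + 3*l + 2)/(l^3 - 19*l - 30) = (l + 1)/(l^2 - 2*l - 15)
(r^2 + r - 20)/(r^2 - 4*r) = (r + 5)/r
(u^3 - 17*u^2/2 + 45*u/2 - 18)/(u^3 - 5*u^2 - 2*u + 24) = (u - 3/2)/(u + 2)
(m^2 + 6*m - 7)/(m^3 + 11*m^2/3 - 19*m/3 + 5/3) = 3*(m + 7)/(3*m^2 + 14*m - 5)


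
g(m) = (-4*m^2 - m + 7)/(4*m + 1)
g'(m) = (-8*m - 1)/(4*m + 1) - 4*(-4*m^2 - m + 7)/(4*m + 1)^2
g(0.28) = 3.02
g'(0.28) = -7.23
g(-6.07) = 5.77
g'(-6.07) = -1.05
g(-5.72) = 5.40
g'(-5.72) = -1.06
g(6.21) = -5.94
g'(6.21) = -1.04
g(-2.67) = 1.95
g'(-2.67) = -1.30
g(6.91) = -6.67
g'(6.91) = -1.03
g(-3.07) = 2.45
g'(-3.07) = -1.22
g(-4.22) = 3.78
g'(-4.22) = -1.11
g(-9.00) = 8.80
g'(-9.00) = -1.02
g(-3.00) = 2.36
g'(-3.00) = -1.23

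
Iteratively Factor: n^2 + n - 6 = (n - 2)*(n + 3)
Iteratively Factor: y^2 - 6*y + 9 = (y - 3)*(y - 3)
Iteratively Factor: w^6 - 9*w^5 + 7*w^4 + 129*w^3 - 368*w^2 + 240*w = (w)*(w^5 - 9*w^4 + 7*w^3 + 129*w^2 - 368*w + 240) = w*(w + 4)*(w^4 - 13*w^3 + 59*w^2 - 107*w + 60) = w*(w - 5)*(w + 4)*(w^3 - 8*w^2 + 19*w - 12) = w*(w - 5)*(w - 4)*(w + 4)*(w^2 - 4*w + 3) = w*(w - 5)*(w - 4)*(w - 3)*(w + 4)*(w - 1)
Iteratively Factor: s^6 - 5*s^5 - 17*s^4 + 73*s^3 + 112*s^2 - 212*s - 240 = (s - 5)*(s^5 - 17*s^3 - 12*s^2 + 52*s + 48) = (s - 5)*(s - 4)*(s^4 + 4*s^3 - s^2 - 16*s - 12) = (s - 5)*(s - 4)*(s + 2)*(s^3 + 2*s^2 - 5*s - 6) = (s - 5)*(s - 4)*(s - 2)*(s + 2)*(s^2 + 4*s + 3) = (s - 5)*(s - 4)*(s - 2)*(s + 2)*(s + 3)*(s + 1)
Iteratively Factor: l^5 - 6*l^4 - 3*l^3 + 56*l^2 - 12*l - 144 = (l - 4)*(l^4 - 2*l^3 - 11*l^2 + 12*l + 36) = (l - 4)*(l - 3)*(l^3 + l^2 - 8*l - 12) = (l - 4)*(l - 3)*(l + 2)*(l^2 - l - 6) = (l - 4)*(l - 3)*(l + 2)^2*(l - 3)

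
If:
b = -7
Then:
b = -7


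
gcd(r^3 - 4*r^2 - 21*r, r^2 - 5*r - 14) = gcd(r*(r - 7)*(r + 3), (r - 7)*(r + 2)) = r - 7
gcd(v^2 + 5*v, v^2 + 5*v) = v^2 + 5*v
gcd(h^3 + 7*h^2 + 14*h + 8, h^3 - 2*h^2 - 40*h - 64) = h^2 + 6*h + 8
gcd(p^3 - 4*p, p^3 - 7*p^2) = p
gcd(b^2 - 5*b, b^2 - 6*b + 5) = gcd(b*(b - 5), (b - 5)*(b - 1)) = b - 5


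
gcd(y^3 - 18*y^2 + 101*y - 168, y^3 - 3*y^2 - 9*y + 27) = y - 3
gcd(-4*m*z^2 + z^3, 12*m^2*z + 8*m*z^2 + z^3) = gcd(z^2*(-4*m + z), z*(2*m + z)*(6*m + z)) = z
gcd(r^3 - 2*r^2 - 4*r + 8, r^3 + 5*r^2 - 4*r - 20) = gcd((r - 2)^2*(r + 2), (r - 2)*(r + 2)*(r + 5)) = r^2 - 4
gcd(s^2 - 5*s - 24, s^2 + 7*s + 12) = s + 3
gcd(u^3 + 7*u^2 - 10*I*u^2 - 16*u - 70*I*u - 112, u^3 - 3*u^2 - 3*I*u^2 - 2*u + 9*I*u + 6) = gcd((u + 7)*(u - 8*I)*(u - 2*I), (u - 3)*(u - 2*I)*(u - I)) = u - 2*I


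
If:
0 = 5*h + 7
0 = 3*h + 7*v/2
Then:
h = -7/5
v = 6/5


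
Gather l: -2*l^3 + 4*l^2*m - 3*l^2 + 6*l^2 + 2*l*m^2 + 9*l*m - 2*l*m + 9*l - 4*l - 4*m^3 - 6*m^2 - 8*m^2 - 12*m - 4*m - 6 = -2*l^3 + l^2*(4*m + 3) + l*(2*m^2 + 7*m + 5) - 4*m^3 - 14*m^2 - 16*m - 6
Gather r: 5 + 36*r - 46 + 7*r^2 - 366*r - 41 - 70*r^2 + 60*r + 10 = -63*r^2 - 270*r - 72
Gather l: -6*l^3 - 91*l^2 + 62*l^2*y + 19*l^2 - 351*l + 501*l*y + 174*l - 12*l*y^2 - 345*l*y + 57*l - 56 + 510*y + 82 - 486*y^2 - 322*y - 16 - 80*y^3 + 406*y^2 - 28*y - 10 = -6*l^3 + l^2*(62*y - 72) + l*(-12*y^2 + 156*y - 120) - 80*y^3 - 80*y^2 + 160*y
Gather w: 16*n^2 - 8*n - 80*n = 16*n^2 - 88*n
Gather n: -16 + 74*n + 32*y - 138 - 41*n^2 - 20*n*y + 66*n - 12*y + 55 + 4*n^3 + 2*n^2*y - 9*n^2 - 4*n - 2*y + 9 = 4*n^3 + n^2*(2*y - 50) + n*(136 - 20*y) + 18*y - 90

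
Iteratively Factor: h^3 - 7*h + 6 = (h - 1)*(h^2 + h - 6) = (h - 1)*(h + 3)*(h - 2)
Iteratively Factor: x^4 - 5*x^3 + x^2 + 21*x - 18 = (x - 3)*(x^3 - 2*x^2 - 5*x + 6) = (x - 3)*(x + 2)*(x^2 - 4*x + 3) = (x - 3)*(x - 1)*(x + 2)*(x - 3)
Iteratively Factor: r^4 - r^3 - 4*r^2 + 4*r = (r - 2)*(r^3 + r^2 - 2*r) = r*(r - 2)*(r^2 + r - 2) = r*(r - 2)*(r + 2)*(r - 1)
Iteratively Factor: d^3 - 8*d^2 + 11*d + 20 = (d - 5)*(d^2 - 3*d - 4) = (d - 5)*(d - 4)*(d + 1)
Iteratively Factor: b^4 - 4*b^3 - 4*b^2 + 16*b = (b - 4)*(b^3 - 4*b) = b*(b - 4)*(b^2 - 4) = b*(b - 4)*(b + 2)*(b - 2)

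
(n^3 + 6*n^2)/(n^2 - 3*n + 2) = n^2*(n + 6)/(n^2 - 3*n + 2)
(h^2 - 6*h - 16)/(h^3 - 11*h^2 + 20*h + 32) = (h + 2)/(h^2 - 3*h - 4)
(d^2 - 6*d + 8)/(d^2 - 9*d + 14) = (d - 4)/(d - 7)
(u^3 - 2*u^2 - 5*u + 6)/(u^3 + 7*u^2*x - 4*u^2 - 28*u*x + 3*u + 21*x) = (u + 2)/(u + 7*x)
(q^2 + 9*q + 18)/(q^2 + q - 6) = (q + 6)/(q - 2)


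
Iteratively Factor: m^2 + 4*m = (m + 4)*(m)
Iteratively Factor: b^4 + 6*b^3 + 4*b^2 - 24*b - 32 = (b + 4)*(b^3 + 2*b^2 - 4*b - 8) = (b + 2)*(b + 4)*(b^2 - 4) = (b - 2)*(b + 2)*(b + 4)*(b + 2)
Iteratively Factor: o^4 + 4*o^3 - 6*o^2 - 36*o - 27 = (o - 3)*(o^3 + 7*o^2 + 15*o + 9) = (o - 3)*(o + 3)*(o^2 + 4*o + 3) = (o - 3)*(o + 3)^2*(o + 1)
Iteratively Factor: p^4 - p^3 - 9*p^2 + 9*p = (p - 1)*(p^3 - 9*p) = (p - 3)*(p - 1)*(p^2 + 3*p) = (p - 3)*(p - 1)*(p + 3)*(p)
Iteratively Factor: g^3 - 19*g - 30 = (g - 5)*(g^2 + 5*g + 6) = (g - 5)*(g + 2)*(g + 3)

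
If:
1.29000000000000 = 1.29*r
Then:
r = 1.00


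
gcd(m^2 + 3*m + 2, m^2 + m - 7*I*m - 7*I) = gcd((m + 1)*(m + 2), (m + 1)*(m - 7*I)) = m + 1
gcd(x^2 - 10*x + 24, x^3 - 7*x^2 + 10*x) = 1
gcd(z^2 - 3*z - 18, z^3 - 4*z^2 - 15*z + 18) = z^2 - 3*z - 18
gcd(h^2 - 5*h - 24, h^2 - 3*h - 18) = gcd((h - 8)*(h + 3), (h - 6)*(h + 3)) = h + 3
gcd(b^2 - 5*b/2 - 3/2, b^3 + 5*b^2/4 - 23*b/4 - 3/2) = 1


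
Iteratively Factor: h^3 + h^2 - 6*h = (h)*(h^2 + h - 6) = h*(h + 3)*(h - 2)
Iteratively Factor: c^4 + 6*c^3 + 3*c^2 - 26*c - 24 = (c + 1)*(c^3 + 5*c^2 - 2*c - 24) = (c - 2)*(c + 1)*(c^2 + 7*c + 12) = (c - 2)*(c + 1)*(c + 3)*(c + 4)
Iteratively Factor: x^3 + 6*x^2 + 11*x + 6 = (x + 1)*(x^2 + 5*x + 6) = (x + 1)*(x + 3)*(x + 2)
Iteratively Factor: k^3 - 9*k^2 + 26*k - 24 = (k - 4)*(k^2 - 5*k + 6) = (k - 4)*(k - 2)*(k - 3)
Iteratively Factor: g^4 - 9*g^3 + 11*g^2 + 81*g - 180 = (g + 3)*(g^3 - 12*g^2 + 47*g - 60) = (g - 3)*(g + 3)*(g^2 - 9*g + 20) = (g - 5)*(g - 3)*(g + 3)*(g - 4)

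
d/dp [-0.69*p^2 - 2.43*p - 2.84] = -1.38*p - 2.43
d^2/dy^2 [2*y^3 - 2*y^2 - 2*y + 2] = 12*y - 4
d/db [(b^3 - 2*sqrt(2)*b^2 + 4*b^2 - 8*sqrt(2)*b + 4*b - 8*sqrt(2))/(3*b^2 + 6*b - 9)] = (b^4 + 4*b^3 - 5*b^2 + 4*sqrt(2)*b^2 - 24*b + 28*sqrt(2)*b - 12 + 40*sqrt(2))/(3*(b^4 + 4*b^3 - 2*b^2 - 12*b + 9))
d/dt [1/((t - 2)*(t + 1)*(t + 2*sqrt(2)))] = (-(t - 2)*(t + 1) - (t - 2)*(t + 2*sqrt(2)) - (t + 1)*(t + 2*sqrt(2)))/((t - 2)^2*(t + 1)^2*(t + 2*sqrt(2))^2)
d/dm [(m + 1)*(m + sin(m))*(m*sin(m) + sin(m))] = (m + 1)*(m^2*cos(m) + 3*m*sin(m) + m*sin(2*m) + m*cos(m) + sin(m) - sqrt(2)*cos(2*m + pi/4) + 1)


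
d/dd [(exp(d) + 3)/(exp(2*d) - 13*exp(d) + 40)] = (-(exp(d) + 3)*(2*exp(d) - 13) + exp(2*d) - 13*exp(d) + 40)*exp(d)/(exp(2*d) - 13*exp(d) + 40)^2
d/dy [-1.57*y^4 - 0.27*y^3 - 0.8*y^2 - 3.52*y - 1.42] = -6.28*y^3 - 0.81*y^2 - 1.6*y - 3.52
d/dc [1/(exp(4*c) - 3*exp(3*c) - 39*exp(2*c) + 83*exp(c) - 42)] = (-4*exp(3*c) + 9*exp(2*c) + 78*exp(c) - 83)*exp(c)/(-exp(4*c) + 3*exp(3*c) + 39*exp(2*c) - 83*exp(c) + 42)^2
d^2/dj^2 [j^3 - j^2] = 6*j - 2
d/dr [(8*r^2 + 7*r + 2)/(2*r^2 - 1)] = (-14*r^2 - 24*r - 7)/(4*r^4 - 4*r^2 + 1)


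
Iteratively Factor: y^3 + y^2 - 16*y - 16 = (y - 4)*(y^2 + 5*y + 4) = (y - 4)*(y + 1)*(y + 4)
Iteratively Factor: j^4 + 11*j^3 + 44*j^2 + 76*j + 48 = (j + 2)*(j^3 + 9*j^2 + 26*j + 24) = (j + 2)*(j + 4)*(j^2 + 5*j + 6) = (j + 2)^2*(j + 4)*(j + 3)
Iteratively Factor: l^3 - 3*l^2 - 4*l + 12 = (l - 3)*(l^2 - 4) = (l - 3)*(l + 2)*(l - 2)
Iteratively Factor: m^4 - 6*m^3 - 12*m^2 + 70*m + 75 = (m + 3)*(m^3 - 9*m^2 + 15*m + 25) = (m - 5)*(m + 3)*(m^2 - 4*m - 5) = (m - 5)^2*(m + 3)*(m + 1)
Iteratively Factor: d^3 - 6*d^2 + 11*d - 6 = (d - 3)*(d^2 - 3*d + 2) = (d - 3)*(d - 1)*(d - 2)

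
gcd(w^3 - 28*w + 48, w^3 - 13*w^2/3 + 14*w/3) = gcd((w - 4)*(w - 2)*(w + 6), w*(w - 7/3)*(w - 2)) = w - 2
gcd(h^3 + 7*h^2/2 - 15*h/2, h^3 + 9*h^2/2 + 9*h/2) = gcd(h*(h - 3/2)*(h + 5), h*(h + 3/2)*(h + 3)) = h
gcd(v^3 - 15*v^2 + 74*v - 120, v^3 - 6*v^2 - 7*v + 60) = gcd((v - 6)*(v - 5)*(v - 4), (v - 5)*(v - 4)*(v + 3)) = v^2 - 9*v + 20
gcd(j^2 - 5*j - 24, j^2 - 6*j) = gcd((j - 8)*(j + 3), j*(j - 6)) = 1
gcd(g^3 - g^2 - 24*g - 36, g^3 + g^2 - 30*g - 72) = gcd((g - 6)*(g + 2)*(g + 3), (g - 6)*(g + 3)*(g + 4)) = g^2 - 3*g - 18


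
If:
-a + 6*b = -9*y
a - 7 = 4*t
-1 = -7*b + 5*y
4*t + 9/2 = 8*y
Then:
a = 369/74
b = 27/74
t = -149/296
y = 23/74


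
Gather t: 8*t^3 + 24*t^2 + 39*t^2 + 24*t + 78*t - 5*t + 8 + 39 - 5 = 8*t^3 + 63*t^2 + 97*t + 42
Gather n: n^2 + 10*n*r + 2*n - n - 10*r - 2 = n^2 + n*(10*r + 1) - 10*r - 2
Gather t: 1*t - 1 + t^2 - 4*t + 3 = t^2 - 3*t + 2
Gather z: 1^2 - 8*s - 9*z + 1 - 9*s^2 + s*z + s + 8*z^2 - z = -9*s^2 - 7*s + 8*z^2 + z*(s - 10) + 2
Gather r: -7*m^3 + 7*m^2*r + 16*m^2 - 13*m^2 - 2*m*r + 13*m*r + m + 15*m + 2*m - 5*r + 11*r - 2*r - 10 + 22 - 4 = -7*m^3 + 3*m^2 + 18*m + r*(7*m^2 + 11*m + 4) + 8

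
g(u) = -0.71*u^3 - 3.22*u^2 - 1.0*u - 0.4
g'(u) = -2.13*u^2 - 6.44*u - 1.0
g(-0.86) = -1.47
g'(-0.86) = 2.96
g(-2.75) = -7.24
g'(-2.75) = 0.60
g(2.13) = -24.00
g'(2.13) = -24.38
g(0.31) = -1.04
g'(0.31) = -3.20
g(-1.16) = -2.46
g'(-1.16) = 3.60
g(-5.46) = 24.63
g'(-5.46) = -29.34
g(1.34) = -9.23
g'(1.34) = -13.45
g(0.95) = -4.86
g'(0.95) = -9.04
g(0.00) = -0.40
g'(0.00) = -1.00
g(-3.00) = -7.21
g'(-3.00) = -0.85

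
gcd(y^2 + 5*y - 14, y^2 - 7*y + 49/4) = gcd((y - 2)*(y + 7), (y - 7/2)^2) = 1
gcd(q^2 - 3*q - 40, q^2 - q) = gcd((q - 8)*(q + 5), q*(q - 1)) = 1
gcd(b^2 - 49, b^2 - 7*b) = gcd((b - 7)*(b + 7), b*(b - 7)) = b - 7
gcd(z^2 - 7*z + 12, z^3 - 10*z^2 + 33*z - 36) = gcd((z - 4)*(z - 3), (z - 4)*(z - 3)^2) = z^2 - 7*z + 12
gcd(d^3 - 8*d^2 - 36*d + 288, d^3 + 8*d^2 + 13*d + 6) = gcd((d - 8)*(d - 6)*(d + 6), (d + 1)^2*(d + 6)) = d + 6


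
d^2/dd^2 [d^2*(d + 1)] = 6*d + 2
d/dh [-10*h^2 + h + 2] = 1 - 20*h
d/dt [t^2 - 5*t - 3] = 2*t - 5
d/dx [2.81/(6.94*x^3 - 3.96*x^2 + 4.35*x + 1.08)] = (-58.5042*x^2 + 22.2552*x - 12.2235)/(6.94*x^3 - 3.96*x^2 + 4.35*x + 1.08)^2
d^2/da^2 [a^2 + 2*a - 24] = 2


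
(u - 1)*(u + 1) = u^2 - 1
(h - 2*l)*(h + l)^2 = h^3 - 3*h*l^2 - 2*l^3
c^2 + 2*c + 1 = (c + 1)^2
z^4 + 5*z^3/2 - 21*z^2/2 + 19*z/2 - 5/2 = (z - 1)^2*(z - 1/2)*(z + 5)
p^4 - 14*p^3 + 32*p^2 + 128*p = p*(p - 8)^2*(p + 2)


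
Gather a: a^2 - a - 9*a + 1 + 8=a^2 - 10*a + 9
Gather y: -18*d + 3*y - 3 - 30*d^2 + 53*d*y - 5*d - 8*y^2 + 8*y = -30*d^2 - 23*d - 8*y^2 + y*(53*d + 11) - 3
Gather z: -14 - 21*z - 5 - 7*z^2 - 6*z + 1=-7*z^2 - 27*z - 18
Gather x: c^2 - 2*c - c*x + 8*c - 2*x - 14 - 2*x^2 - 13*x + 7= c^2 + 6*c - 2*x^2 + x*(-c - 15) - 7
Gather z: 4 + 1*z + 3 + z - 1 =2*z + 6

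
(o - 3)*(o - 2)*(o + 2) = o^3 - 3*o^2 - 4*o + 12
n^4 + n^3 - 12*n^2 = n^2*(n - 3)*(n + 4)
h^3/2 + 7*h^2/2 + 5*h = h*(h/2 + 1)*(h + 5)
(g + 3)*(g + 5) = g^2 + 8*g + 15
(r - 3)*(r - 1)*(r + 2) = r^3 - 2*r^2 - 5*r + 6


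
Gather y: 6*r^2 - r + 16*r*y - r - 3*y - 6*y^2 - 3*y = 6*r^2 - 2*r - 6*y^2 + y*(16*r - 6)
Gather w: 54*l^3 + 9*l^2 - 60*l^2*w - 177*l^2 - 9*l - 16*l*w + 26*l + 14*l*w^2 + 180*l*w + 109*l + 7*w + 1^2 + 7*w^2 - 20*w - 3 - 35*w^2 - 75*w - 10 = 54*l^3 - 168*l^2 + 126*l + w^2*(14*l - 28) + w*(-60*l^2 + 164*l - 88) - 12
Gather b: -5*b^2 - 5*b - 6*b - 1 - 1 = -5*b^2 - 11*b - 2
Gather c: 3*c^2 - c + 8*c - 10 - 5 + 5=3*c^2 + 7*c - 10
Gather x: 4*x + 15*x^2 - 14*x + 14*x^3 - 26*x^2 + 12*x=14*x^3 - 11*x^2 + 2*x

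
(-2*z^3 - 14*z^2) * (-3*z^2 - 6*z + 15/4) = 6*z^5 + 54*z^4 + 153*z^3/2 - 105*z^2/2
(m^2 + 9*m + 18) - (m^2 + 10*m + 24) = -m - 6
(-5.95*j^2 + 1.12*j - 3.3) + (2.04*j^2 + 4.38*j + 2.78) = -3.91*j^2 + 5.5*j - 0.52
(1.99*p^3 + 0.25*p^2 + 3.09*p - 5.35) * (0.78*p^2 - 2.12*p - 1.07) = 1.5522*p^5 - 4.0238*p^4 - 0.2491*p^3 - 10.9913*p^2 + 8.0357*p + 5.7245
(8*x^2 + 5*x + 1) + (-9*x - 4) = 8*x^2 - 4*x - 3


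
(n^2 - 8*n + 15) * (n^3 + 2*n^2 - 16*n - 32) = n^5 - 6*n^4 - 17*n^3 + 126*n^2 + 16*n - 480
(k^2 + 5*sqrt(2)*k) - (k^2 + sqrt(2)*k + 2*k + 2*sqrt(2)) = -2*k + 4*sqrt(2)*k - 2*sqrt(2)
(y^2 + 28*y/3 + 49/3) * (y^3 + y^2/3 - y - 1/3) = y^5 + 29*y^4/3 + 166*y^3/9 - 38*y^2/9 - 175*y/9 - 49/9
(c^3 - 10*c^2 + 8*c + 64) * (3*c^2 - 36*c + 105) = 3*c^5 - 66*c^4 + 489*c^3 - 1146*c^2 - 1464*c + 6720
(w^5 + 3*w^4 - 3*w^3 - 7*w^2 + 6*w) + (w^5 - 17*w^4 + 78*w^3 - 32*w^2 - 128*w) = 2*w^5 - 14*w^4 + 75*w^3 - 39*w^2 - 122*w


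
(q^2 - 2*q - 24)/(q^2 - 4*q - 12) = (q + 4)/(q + 2)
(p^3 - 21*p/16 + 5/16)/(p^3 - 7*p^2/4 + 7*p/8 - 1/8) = (4*p + 5)/(2*(2*p - 1))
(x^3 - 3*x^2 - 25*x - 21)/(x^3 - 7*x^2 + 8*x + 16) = (x^2 - 4*x - 21)/(x^2 - 8*x + 16)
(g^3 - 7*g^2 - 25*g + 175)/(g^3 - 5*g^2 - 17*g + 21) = (g^2 - 25)/(g^2 + 2*g - 3)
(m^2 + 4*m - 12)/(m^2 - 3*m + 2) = (m + 6)/(m - 1)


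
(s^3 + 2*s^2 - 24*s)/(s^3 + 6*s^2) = (s - 4)/s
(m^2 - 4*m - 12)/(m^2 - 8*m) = (m^2 - 4*m - 12)/(m*(m - 8))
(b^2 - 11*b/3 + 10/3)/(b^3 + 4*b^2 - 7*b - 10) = (b - 5/3)/(b^2 + 6*b + 5)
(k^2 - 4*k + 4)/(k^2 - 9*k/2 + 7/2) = 2*(k^2 - 4*k + 4)/(2*k^2 - 9*k + 7)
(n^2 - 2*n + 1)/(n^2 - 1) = (n - 1)/(n + 1)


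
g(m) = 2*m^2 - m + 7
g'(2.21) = 7.84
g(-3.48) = 34.70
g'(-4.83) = -20.32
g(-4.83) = 58.49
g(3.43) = 27.10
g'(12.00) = 47.00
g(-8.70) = 167.08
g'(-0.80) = -4.20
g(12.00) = 283.00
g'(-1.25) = -6.00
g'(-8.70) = -35.80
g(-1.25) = 11.38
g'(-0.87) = -4.48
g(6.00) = 73.00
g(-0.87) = 9.38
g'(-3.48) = -14.92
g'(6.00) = 23.00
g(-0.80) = 9.08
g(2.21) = 14.56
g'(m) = 4*m - 1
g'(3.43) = 12.72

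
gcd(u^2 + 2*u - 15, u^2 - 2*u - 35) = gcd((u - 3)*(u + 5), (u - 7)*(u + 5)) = u + 5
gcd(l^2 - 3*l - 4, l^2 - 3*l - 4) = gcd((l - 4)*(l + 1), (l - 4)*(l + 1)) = l^2 - 3*l - 4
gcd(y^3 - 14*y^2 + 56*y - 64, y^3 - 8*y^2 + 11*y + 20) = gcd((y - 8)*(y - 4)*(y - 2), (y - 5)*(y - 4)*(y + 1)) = y - 4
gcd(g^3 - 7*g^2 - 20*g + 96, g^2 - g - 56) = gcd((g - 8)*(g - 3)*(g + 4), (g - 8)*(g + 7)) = g - 8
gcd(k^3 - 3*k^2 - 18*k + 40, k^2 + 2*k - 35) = k - 5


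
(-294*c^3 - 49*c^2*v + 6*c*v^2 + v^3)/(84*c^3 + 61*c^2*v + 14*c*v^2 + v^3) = (-42*c^2 - c*v + v^2)/(12*c^2 + 7*c*v + v^2)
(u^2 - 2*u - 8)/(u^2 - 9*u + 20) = (u + 2)/(u - 5)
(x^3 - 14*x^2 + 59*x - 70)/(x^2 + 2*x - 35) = (x^2 - 9*x + 14)/(x + 7)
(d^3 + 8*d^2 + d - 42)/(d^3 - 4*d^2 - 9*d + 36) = (d^2 + 5*d - 14)/(d^2 - 7*d + 12)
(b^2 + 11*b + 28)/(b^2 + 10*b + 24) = (b + 7)/(b + 6)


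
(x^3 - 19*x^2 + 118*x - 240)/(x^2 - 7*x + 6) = (x^2 - 13*x + 40)/(x - 1)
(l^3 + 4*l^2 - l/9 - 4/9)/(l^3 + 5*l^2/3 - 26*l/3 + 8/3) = (l + 1/3)/(l - 2)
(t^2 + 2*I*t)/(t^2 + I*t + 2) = t/(t - I)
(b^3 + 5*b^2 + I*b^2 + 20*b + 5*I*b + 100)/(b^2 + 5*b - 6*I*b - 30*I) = (b^2 + I*b + 20)/(b - 6*I)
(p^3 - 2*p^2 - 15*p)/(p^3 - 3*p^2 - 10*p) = (p + 3)/(p + 2)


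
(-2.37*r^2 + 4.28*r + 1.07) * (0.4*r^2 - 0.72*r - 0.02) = -0.948*r^4 + 3.4184*r^3 - 2.6062*r^2 - 0.856*r - 0.0214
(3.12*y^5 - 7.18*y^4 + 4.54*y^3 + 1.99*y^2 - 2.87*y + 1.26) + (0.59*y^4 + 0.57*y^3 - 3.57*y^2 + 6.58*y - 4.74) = 3.12*y^5 - 6.59*y^4 + 5.11*y^3 - 1.58*y^2 + 3.71*y - 3.48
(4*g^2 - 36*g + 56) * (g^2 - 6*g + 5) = 4*g^4 - 60*g^3 + 292*g^2 - 516*g + 280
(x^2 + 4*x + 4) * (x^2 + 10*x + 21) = x^4 + 14*x^3 + 65*x^2 + 124*x + 84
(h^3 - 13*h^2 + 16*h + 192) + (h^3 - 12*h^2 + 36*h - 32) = 2*h^3 - 25*h^2 + 52*h + 160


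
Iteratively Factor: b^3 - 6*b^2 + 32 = (b - 4)*(b^2 - 2*b - 8) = (b - 4)^2*(b + 2)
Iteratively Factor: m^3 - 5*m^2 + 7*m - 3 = (m - 3)*(m^2 - 2*m + 1) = (m - 3)*(m - 1)*(m - 1)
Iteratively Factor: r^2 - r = (r - 1)*(r)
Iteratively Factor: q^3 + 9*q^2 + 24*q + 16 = (q + 4)*(q^2 + 5*q + 4) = (q + 4)^2*(q + 1)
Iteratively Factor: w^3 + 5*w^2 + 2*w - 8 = (w - 1)*(w^2 + 6*w + 8) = (w - 1)*(w + 4)*(w + 2)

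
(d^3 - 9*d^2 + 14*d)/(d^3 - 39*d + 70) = d*(d - 7)/(d^2 + 2*d - 35)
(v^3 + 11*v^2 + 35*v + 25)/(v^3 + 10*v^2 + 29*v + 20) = (v + 5)/(v + 4)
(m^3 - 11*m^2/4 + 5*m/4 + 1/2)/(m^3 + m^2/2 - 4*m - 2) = (4*m^2 - 3*m - 1)/(2*(2*m^2 + 5*m + 2))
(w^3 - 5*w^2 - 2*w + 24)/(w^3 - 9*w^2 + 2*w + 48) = (w - 4)/(w - 8)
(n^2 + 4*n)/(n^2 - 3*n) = (n + 4)/(n - 3)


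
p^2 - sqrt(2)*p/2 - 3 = (p - 3*sqrt(2)/2)*(p + sqrt(2))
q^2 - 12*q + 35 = (q - 7)*(q - 5)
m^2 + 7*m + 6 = (m + 1)*(m + 6)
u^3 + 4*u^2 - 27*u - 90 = (u - 5)*(u + 3)*(u + 6)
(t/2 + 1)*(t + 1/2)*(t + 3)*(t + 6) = t^4/2 + 23*t^3/4 + 83*t^2/4 + 27*t + 9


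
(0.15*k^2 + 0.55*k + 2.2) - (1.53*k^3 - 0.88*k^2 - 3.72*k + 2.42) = -1.53*k^3 + 1.03*k^2 + 4.27*k - 0.22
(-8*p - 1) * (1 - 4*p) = 32*p^2 - 4*p - 1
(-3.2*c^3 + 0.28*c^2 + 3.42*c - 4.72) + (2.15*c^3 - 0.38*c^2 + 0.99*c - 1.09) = -1.05*c^3 - 0.1*c^2 + 4.41*c - 5.81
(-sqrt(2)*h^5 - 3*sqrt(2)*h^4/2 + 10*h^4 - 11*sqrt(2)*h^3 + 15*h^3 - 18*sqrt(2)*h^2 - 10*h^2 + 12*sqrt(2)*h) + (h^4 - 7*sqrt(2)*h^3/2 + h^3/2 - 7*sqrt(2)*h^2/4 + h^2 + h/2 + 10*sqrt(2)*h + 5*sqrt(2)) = -sqrt(2)*h^5 - 3*sqrt(2)*h^4/2 + 11*h^4 - 29*sqrt(2)*h^3/2 + 31*h^3/2 - 79*sqrt(2)*h^2/4 - 9*h^2 + h/2 + 22*sqrt(2)*h + 5*sqrt(2)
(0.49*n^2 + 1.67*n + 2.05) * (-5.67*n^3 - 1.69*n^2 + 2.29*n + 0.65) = -2.7783*n^5 - 10.297*n^4 - 13.3237*n^3 + 0.6783*n^2 + 5.78*n + 1.3325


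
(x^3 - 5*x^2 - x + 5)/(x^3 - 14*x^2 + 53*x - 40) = (x + 1)/(x - 8)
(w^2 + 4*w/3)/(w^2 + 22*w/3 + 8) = w/(w + 6)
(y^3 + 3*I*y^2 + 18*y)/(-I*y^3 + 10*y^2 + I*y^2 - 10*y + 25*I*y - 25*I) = y*(I*y^2 - 3*y + 18*I)/(y^3 + y^2*(-1 + 10*I) - 5*y*(5 + 2*I) + 25)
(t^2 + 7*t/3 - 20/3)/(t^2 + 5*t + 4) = (t - 5/3)/(t + 1)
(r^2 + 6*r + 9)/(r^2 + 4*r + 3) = (r + 3)/(r + 1)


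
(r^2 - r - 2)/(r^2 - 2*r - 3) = (r - 2)/(r - 3)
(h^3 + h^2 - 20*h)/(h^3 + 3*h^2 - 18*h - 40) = h/(h + 2)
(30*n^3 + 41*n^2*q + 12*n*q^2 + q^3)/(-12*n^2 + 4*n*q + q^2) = (5*n^2 + 6*n*q + q^2)/(-2*n + q)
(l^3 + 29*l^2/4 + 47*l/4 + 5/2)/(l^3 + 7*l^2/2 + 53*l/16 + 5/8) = 4*(l + 5)/(4*l + 5)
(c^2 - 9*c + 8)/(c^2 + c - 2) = (c - 8)/(c + 2)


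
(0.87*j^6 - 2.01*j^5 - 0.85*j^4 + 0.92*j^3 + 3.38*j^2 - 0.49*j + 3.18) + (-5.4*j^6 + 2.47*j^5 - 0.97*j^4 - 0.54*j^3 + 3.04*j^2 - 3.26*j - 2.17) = -4.53*j^6 + 0.46*j^5 - 1.82*j^4 + 0.38*j^3 + 6.42*j^2 - 3.75*j + 1.01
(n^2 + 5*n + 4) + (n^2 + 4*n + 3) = 2*n^2 + 9*n + 7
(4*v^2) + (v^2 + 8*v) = 5*v^2 + 8*v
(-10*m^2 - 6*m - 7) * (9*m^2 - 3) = -90*m^4 - 54*m^3 - 33*m^2 + 18*m + 21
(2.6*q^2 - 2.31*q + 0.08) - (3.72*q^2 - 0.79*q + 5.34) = -1.12*q^2 - 1.52*q - 5.26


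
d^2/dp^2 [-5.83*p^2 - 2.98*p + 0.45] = -11.6600000000000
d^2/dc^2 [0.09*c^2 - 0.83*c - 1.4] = 0.180000000000000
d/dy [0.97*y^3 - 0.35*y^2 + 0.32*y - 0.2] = 2.91*y^2 - 0.7*y + 0.32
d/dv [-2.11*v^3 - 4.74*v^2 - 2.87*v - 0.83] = -6.33*v^2 - 9.48*v - 2.87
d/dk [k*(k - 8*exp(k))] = -k*(8*exp(k) - 1) + k - 8*exp(k)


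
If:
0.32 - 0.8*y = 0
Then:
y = 0.40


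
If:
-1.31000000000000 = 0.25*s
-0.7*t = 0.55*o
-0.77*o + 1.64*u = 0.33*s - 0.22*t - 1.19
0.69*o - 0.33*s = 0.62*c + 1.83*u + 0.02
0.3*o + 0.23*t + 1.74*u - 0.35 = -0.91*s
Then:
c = 3.73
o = 7.34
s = -5.24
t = -5.77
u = 2.44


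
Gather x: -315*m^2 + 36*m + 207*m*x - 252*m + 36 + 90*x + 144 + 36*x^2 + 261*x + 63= -315*m^2 - 216*m + 36*x^2 + x*(207*m + 351) + 243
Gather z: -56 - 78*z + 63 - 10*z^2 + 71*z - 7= -10*z^2 - 7*z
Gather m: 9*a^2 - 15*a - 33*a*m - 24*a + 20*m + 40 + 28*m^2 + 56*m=9*a^2 - 39*a + 28*m^2 + m*(76 - 33*a) + 40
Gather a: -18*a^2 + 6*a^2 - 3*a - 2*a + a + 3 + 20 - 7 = -12*a^2 - 4*a + 16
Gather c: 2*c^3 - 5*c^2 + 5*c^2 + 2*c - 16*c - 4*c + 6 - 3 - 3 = 2*c^3 - 18*c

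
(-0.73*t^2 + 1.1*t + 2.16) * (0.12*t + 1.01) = -0.0876*t^3 - 0.6053*t^2 + 1.3702*t + 2.1816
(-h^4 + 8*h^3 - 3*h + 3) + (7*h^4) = 6*h^4 + 8*h^3 - 3*h + 3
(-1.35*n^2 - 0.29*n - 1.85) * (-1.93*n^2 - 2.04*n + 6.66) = 2.6055*n^4 + 3.3137*n^3 - 4.8289*n^2 + 1.8426*n - 12.321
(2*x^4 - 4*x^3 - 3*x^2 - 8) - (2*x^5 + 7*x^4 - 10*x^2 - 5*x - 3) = -2*x^5 - 5*x^4 - 4*x^3 + 7*x^2 + 5*x - 5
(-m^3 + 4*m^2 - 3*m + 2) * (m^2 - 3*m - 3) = -m^5 + 7*m^4 - 12*m^3 - m^2 + 3*m - 6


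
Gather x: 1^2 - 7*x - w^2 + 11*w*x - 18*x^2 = -w^2 - 18*x^2 + x*(11*w - 7) + 1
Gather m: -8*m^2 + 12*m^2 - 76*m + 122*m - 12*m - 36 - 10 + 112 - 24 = 4*m^2 + 34*m + 42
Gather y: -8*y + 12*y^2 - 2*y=12*y^2 - 10*y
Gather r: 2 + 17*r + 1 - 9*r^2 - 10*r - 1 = -9*r^2 + 7*r + 2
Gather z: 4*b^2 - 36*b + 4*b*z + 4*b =4*b^2 + 4*b*z - 32*b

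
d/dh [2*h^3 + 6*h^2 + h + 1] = 6*h^2 + 12*h + 1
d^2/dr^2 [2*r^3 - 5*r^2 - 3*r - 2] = 12*r - 10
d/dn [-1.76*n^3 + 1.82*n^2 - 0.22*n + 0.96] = -5.28*n^2 + 3.64*n - 0.22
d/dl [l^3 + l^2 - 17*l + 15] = 3*l^2 + 2*l - 17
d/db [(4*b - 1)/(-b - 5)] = -21/(b + 5)^2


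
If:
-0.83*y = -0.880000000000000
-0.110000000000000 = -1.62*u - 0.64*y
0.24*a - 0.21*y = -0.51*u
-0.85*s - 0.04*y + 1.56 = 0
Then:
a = 1.67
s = 1.79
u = -0.35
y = 1.06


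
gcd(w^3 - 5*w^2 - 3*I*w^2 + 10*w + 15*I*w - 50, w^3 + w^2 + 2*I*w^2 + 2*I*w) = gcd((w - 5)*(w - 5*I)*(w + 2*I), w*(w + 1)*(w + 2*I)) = w + 2*I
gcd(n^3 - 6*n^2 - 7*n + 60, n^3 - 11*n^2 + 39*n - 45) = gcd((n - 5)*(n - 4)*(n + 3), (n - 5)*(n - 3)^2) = n - 5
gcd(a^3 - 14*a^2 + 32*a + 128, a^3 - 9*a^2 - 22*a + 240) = a - 8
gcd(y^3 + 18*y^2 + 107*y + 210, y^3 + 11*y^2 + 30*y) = y^2 + 11*y + 30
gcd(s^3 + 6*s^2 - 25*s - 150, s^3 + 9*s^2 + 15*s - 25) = s + 5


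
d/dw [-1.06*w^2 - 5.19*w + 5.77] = -2.12*w - 5.19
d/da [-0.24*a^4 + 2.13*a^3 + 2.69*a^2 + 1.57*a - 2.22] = -0.96*a^3 + 6.39*a^2 + 5.38*a + 1.57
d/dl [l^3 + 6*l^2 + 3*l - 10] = 3*l^2 + 12*l + 3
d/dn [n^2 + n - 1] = 2*n + 1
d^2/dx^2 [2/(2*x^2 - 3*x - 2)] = 4*(4*x^2 - 6*x - (4*x - 3)^2 - 4)/(-2*x^2 + 3*x + 2)^3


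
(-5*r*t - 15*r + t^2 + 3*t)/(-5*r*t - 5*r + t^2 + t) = (t + 3)/(t + 1)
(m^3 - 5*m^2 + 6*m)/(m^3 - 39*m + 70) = m*(m - 3)/(m^2 + 2*m - 35)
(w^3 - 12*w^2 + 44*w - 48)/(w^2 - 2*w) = w - 10 + 24/w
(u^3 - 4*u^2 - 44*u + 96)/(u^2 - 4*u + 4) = (u^2 - 2*u - 48)/(u - 2)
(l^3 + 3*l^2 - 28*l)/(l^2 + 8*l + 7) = l*(l - 4)/(l + 1)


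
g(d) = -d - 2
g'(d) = -1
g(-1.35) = -0.65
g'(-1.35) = -1.00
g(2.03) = -4.03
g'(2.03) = -1.00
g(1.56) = -3.56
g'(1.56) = -1.00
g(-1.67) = -0.33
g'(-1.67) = -1.00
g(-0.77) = -1.23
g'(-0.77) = -1.00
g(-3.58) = 1.58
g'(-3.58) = -1.00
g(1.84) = -3.84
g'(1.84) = -1.00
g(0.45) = -2.45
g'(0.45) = -1.00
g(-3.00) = 1.00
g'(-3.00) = -1.00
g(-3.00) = 1.00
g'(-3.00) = -1.00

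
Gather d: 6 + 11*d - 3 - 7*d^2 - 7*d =-7*d^2 + 4*d + 3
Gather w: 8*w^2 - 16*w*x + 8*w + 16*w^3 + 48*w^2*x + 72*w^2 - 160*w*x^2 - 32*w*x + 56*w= 16*w^3 + w^2*(48*x + 80) + w*(-160*x^2 - 48*x + 64)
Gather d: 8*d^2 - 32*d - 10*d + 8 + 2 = 8*d^2 - 42*d + 10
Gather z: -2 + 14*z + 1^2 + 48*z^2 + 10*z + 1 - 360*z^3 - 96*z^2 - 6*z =-360*z^3 - 48*z^2 + 18*z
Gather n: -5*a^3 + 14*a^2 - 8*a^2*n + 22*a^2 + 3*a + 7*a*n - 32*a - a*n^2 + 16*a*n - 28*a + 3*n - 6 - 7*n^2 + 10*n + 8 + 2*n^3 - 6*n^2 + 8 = -5*a^3 + 36*a^2 - 57*a + 2*n^3 + n^2*(-a - 13) + n*(-8*a^2 + 23*a + 13) + 10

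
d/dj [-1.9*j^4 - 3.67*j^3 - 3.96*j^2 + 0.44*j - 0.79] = -7.6*j^3 - 11.01*j^2 - 7.92*j + 0.44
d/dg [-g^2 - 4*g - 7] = -2*g - 4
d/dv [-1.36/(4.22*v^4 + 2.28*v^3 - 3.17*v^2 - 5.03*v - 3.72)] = (22.9568*v^3 + 9.3024*v^2 - 8.6224*v - 6.8408)/(-4.22*v^4 - 2.28*v^3 + 3.17*v^2 + 5.03*v + 3.72)^2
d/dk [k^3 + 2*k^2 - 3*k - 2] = 3*k^2 + 4*k - 3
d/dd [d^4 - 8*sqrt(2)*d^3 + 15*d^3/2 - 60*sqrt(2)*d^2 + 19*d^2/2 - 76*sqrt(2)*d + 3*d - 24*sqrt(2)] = 4*d^3 - 24*sqrt(2)*d^2 + 45*d^2/2 - 120*sqrt(2)*d + 19*d - 76*sqrt(2) + 3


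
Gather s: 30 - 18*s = 30 - 18*s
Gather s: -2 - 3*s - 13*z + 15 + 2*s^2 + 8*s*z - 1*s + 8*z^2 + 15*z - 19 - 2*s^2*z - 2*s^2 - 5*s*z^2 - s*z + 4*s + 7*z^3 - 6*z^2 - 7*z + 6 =-2*s^2*z + s*(-5*z^2 + 7*z) + 7*z^3 + 2*z^2 - 5*z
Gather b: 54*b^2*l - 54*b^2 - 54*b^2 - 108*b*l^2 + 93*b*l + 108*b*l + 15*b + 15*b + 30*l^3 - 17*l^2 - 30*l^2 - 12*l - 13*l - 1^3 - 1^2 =b^2*(54*l - 108) + b*(-108*l^2 + 201*l + 30) + 30*l^3 - 47*l^2 - 25*l - 2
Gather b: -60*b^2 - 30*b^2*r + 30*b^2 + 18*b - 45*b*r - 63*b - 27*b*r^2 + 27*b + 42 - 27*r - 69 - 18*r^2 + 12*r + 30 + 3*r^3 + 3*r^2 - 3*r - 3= b^2*(-30*r - 30) + b*(-27*r^2 - 45*r - 18) + 3*r^3 - 15*r^2 - 18*r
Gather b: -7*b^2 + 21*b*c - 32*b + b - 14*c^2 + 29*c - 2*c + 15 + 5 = -7*b^2 + b*(21*c - 31) - 14*c^2 + 27*c + 20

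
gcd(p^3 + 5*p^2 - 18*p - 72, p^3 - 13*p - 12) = p^2 - p - 12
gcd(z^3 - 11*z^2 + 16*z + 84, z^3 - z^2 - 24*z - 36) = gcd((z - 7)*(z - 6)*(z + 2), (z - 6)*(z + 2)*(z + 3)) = z^2 - 4*z - 12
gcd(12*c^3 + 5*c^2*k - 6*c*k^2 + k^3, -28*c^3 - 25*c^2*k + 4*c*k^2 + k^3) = 4*c^2 + 3*c*k - k^2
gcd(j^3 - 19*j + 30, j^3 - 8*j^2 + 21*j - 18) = j^2 - 5*j + 6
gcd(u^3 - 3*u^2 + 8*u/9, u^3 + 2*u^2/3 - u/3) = u^2 - u/3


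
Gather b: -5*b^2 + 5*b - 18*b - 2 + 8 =-5*b^2 - 13*b + 6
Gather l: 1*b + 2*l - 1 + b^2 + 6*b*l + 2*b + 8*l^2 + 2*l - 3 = b^2 + 3*b + 8*l^2 + l*(6*b + 4) - 4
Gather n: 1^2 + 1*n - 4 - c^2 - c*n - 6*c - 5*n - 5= -c^2 - 6*c + n*(-c - 4) - 8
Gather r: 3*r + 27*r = 30*r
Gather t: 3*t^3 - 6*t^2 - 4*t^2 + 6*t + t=3*t^3 - 10*t^2 + 7*t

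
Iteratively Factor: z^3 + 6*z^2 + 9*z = (z + 3)*(z^2 + 3*z) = (z + 3)^2*(z)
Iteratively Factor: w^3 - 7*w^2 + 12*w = (w - 3)*(w^2 - 4*w) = (w - 4)*(w - 3)*(w)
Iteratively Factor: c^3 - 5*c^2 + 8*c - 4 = (c - 2)*(c^2 - 3*c + 2) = (c - 2)*(c - 1)*(c - 2)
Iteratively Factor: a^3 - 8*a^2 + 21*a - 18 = (a - 2)*(a^2 - 6*a + 9) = (a - 3)*(a - 2)*(a - 3)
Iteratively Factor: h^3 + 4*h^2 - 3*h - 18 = (h + 3)*(h^2 + h - 6) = (h - 2)*(h + 3)*(h + 3)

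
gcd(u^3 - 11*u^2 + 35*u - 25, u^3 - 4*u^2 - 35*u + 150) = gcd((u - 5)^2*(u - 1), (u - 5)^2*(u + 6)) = u^2 - 10*u + 25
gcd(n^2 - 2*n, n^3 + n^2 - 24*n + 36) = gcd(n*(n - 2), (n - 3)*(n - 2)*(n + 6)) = n - 2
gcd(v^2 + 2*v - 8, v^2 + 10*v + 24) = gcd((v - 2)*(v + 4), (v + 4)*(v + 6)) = v + 4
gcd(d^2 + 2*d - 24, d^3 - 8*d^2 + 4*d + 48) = d - 4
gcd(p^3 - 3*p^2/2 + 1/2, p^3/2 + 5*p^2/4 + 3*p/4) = 1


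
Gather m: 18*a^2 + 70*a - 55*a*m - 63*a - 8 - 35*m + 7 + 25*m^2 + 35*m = 18*a^2 - 55*a*m + 7*a + 25*m^2 - 1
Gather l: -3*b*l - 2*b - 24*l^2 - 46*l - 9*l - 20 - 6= -2*b - 24*l^2 + l*(-3*b - 55) - 26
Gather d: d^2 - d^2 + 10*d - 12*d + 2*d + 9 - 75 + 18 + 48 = 0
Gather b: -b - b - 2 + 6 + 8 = 12 - 2*b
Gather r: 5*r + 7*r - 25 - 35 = 12*r - 60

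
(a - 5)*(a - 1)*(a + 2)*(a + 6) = a^4 + 2*a^3 - 31*a^2 - 32*a + 60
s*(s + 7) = s^2 + 7*s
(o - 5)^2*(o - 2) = o^3 - 12*o^2 + 45*o - 50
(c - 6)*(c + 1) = c^2 - 5*c - 6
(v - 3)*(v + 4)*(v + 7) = v^3 + 8*v^2 - 5*v - 84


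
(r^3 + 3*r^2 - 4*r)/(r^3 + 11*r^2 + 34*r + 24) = r*(r - 1)/(r^2 + 7*r + 6)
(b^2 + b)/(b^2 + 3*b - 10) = b*(b + 1)/(b^2 + 3*b - 10)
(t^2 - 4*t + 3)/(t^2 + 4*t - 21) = (t - 1)/(t + 7)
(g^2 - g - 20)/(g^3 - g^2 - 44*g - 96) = (g - 5)/(g^2 - 5*g - 24)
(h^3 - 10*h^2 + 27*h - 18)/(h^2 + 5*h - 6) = (h^2 - 9*h + 18)/(h + 6)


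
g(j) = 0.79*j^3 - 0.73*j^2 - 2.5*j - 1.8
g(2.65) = 1.15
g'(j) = 2.37*j^2 - 1.46*j - 2.5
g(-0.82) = -0.68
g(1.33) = -4.56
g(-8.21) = -467.66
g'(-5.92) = 89.20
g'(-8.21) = 169.23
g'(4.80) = 45.10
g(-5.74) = -160.91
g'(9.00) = 176.33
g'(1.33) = -0.25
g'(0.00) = -2.50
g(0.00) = -1.80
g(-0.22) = -1.29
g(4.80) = 56.75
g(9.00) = 492.48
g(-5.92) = -176.49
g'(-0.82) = 0.29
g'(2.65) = 10.27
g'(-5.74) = 83.97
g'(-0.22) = -2.06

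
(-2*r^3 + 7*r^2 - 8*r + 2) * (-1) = 2*r^3 - 7*r^2 + 8*r - 2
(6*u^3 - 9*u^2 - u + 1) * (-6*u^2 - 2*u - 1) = -36*u^5 + 42*u^4 + 18*u^3 + 5*u^2 - u - 1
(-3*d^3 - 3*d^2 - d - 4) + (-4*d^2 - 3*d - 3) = -3*d^3 - 7*d^2 - 4*d - 7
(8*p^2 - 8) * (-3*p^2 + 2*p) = -24*p^4 + 16*p^3 + 24*p^2 - 16*p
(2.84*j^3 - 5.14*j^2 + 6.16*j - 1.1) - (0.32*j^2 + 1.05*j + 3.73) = 2.84*j^3 - 5.46*j^2 + 5.11*j - 4.83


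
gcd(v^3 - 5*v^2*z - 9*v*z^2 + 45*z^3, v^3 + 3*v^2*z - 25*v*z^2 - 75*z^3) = -v^2 + 2*v*z + 15*z^2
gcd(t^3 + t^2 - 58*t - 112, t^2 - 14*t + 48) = t - 8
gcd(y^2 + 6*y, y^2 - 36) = y + 6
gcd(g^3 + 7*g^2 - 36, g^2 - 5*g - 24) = g + 3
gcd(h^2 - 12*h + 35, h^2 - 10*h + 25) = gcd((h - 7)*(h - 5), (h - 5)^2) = h - 5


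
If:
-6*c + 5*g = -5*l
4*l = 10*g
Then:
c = 7*l/6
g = 2*l/5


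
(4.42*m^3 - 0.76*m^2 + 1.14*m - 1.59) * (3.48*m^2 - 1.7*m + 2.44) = 15.3816*m^5 - 10.1588*m^4 + 16.044*m^3 - 9.3256*m^2 + 5.4846*m - 3.8796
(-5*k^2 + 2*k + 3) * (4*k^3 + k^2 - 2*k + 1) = -20*k^5 + 3*k^4 + 24*k^3 - 6*k^2 - 4*k + 3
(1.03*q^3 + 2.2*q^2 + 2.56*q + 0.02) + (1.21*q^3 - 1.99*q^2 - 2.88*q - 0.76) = 2.24*q^3 + 0.21*q^2 - 0.32*q - 0.74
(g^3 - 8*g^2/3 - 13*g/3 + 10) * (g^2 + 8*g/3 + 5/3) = g^5 - 88*g^3/9 - 6*g^2 + 175*g/9 + 50/3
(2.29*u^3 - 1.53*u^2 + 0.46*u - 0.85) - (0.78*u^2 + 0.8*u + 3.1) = 2.29*u^3 - 2.31*u^2 - 0.34*u - 3.95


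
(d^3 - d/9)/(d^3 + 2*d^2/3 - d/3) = (d + 1/3)/(d + 1)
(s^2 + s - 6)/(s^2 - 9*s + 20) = (s^2 + s - 6)/(s^2 - 9*s + 20)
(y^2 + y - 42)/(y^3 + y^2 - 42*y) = 1/y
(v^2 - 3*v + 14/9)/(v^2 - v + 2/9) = (3*v - 7)/(3*v - 1)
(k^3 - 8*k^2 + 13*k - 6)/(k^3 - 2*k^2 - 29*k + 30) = (k - 1)/(k + 5)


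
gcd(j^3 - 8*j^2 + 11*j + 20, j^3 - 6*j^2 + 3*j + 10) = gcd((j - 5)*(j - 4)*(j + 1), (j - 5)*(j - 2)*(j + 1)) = j^2 - 4*j - 5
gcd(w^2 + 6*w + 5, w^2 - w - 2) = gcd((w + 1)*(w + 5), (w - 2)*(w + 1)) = w + 1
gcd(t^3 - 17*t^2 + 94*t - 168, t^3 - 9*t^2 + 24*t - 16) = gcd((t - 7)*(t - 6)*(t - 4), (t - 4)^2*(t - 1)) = t - 4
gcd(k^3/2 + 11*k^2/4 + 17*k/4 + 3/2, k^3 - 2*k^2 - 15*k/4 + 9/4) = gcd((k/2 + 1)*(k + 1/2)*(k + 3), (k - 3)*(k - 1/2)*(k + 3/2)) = 1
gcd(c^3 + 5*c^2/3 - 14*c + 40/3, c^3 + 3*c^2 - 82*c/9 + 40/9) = c^2 + 11*c/3 - 20/3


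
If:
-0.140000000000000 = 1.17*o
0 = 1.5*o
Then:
No Solution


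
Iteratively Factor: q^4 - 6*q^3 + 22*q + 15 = (q + 1)*(q^3 - 7*q^2 + 7*q + 15) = (q - 5)*(q + 1)*(q^2 - 2*q - 3) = (q - 5)*(q - 3)*(q + 1)*(q + 1)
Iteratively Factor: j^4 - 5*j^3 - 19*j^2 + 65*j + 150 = (j + 3)*(j^3 - 8*j^2 + 5*j + 50) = (j + 2)*(j + 3)*(j^2 - 10*j + 25) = (j - 5)*(j + 2)*(j + 3)*(j - 5)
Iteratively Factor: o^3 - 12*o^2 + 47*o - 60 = (o - 3)*(o^2 - 9*o + 20) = (o - 4)*(o - 3)*(o - 5)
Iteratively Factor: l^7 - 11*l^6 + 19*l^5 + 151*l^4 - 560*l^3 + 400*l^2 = (l - 5)*(l^6 - 6*l^5 - 11*l^4 + 96*l^3 - 80*l^2) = (l - 5)*(l + 4)*(l^5 - 10*l^4 + 29*l^3 - 20*l^2) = (l - 5)*(l - 4)*(l + 4)*(l^4 - 6*l^3 + 5*l^2) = (l - 5)*(l - 4)*(l - 1)*(l + 4)*(l^3 - 5*l^2) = (l - 5)^2*(l - 4)*(l - 1)*(l + 4)*(l^2) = l*(l - 5)^2*(l - 4)*(l - 1)*(l + 4)*(l)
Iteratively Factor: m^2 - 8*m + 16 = (m - 4)*(m - 4)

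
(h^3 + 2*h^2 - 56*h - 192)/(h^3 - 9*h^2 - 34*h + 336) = (h + 4)/(h - 7)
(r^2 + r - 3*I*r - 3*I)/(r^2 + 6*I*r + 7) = (r^2 + r - 3*I*r - 3*I)/(r^2 + 6*I*r + 7)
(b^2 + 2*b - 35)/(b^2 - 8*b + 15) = (b + 7)/(b - 3)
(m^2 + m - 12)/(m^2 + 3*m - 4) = (m - 3)/(m - 1)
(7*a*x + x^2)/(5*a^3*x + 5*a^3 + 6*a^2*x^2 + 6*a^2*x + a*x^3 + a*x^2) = x*(7*a + x)/(a*(5*a^2*x + 5*a^2 + 6*a*x^2 + 6*a*x + x^3 + x^2))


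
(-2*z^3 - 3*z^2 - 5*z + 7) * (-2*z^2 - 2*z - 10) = 4*z^5 + 10*z^4 + 36*z^3 + 26*z^2 + 36*z - 70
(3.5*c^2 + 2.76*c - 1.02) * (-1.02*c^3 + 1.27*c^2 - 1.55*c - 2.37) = -3.57*c^5 + 1.6298*c^4 - 0.8794*c^3 - 13.8684*c^2 - 4.9602*c + 2.4174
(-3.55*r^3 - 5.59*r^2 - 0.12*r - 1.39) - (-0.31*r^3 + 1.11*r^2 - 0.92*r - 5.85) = -3.24*r^3 - 6.7*r^2 + 0.8*r + 4.46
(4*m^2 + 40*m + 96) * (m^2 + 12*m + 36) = 4*m^4 + 88*m^3 + 720*m^2 + 2592*m + 3456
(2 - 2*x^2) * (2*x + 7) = -4*x^3 - 14*x^2 + 4*x + 14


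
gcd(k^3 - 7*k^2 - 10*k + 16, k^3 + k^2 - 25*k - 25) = 1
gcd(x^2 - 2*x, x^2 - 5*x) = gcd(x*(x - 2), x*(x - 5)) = x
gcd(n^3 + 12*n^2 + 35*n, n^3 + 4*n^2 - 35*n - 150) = n + 5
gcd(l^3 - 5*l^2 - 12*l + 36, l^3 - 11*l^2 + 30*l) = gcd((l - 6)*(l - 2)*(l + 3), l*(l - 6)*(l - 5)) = l - 6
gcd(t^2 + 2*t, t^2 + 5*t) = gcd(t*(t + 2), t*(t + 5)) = t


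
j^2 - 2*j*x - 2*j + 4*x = (j - 2)*(j - 2*x)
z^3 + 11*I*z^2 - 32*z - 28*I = (z + 2*I)^2*(z + 7*I)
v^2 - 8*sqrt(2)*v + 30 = (v - 5*sqrt(2))*(v - 3*sqrt(2))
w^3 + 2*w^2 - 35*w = w*(w - 5)*(w + 7)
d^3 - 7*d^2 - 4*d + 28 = (d - 7)*(d - 2)*(d + 2)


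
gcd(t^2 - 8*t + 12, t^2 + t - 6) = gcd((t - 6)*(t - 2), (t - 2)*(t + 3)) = t - 2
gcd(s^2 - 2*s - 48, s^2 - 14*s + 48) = s - 8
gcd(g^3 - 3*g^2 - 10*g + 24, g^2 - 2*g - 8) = g - 4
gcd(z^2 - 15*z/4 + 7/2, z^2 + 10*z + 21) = 1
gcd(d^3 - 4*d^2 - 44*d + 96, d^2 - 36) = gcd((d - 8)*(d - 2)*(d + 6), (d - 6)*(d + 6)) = d + 6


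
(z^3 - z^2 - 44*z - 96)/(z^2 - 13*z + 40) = (z^2 + 7*z + 12)/(z - 5)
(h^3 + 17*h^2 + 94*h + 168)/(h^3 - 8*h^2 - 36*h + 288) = (h^2 + 11*h + 28)/(h^2 - 14*h + 48)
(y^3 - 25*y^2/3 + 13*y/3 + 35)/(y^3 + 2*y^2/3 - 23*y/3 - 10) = (y - 7)/(y + 2)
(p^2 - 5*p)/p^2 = (p - 5)/p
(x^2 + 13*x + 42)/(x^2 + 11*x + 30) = (x + 7)/(x + 5)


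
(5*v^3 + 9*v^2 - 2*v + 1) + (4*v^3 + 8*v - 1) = 9*v^3 + 9*v^2 + 6*v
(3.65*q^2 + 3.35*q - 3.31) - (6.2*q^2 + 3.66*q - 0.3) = -2.55*q^2 - 0.31*q - 3.01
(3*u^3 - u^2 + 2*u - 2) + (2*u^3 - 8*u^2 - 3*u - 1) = 5*u^3 - 9*u^2 - u - 3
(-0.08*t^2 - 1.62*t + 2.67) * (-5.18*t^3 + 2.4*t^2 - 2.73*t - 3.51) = 0.4144*t^5 + 8.1996*t^4 - 17.5002*t^3 + 11.1114*t^2 - 1.6029*t - 9.3717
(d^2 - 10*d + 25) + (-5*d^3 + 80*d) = -5*d^3 + d^2 + 70*d + 25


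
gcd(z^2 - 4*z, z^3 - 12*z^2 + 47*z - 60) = z - 4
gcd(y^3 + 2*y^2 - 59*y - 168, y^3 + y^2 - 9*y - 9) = y + 3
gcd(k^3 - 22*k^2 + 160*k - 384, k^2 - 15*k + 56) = k - 8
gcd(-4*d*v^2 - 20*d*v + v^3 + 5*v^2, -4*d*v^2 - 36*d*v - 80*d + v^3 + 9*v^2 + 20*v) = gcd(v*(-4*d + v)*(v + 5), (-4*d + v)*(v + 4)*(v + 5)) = -4*d*v - 20*d + v^2 + 5*v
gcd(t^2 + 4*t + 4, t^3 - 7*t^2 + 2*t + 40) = t + 2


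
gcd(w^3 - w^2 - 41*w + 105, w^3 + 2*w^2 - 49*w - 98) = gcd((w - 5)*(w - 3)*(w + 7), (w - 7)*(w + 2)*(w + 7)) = w + 7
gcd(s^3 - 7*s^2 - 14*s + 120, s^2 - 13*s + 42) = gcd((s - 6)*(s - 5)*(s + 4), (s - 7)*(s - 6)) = s - 6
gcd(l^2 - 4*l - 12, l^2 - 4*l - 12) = l^2 - 4*l - 12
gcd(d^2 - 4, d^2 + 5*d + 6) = d + 2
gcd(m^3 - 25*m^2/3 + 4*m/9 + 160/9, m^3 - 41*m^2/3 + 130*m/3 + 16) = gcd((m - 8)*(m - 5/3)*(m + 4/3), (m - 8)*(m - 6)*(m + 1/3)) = m - 8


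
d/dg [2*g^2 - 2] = 4*g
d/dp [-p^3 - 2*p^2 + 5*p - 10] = -3*p^2 - 4*p + 5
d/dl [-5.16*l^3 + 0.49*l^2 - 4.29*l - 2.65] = -15.48*l^2 + 0.98*l - 4.29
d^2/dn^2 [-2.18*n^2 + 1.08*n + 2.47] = -4.36000000000000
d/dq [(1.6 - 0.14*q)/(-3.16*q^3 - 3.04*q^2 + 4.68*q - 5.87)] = (-0.8848*q^3 + 14.7424*q^2 + 9.728*q - 6.6662)/(9.9856*q^6 + 19.2128*q^5 - 20.336*q^4 + 8.64400000000001*q^3 + 57.592*q^2 - 54.9432*q + 34.4569)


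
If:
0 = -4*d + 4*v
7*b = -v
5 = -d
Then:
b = 5/7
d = -5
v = -5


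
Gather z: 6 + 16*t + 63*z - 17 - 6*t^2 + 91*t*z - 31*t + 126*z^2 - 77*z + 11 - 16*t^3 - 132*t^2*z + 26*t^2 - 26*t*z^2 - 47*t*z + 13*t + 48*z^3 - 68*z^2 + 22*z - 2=-16*t^3 + 20*t^2 - 2*t + 48*z^3 + z^2*(58 - 26*t) + z*(-132*t^2 + 44*t + 8) - 2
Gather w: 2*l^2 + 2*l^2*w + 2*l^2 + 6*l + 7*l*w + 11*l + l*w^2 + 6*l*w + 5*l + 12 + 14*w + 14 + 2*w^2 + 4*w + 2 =4*l^2 + 22*l + w^2*(l + 2) + w*(2*l^2 + 13*l + 18) + 28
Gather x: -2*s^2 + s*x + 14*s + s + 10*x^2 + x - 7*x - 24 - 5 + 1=-2*s^2 + 15*s + 10*x^2 + x*(s - 6) - 28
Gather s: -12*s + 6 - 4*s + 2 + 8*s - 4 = 4 - 8*s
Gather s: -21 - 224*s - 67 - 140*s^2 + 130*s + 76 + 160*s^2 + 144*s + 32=20*s^2 + 50*s + 20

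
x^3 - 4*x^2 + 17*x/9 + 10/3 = (x - 3)*(x - 5/3)*(x + 2/3)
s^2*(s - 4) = s^3 - 4*s^2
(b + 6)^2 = b^2 + 12*b + 36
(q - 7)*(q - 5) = q^2 - 12*q + 35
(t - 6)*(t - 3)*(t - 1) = t^3 - 10*t^2 + 27*t - 18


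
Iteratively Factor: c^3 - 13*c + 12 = (c + 4)*(c^2 - 4*c + 3) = (c - 1)*(c + 4)*(c - 3)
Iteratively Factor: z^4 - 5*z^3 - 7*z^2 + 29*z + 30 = (z - 5)*(z^3 - 7*z - 6) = (z - 5)*(z + 1)*(z^2 - z - 6) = (z - 5)*(z - 3)*(z + 1)*(z + 2)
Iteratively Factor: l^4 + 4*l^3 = (l + 4)*(l^3) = l*(l + 4)*(l^2) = l^2*(l + 4)*(l)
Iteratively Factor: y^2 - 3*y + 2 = (y - 1)*(y - 2)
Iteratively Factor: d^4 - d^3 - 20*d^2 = (d - 5)*(d^3 + 4*d^2) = d*(d - 5)*(d^2 + 4*d) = d*(d - 5)*(d + 4)*(d)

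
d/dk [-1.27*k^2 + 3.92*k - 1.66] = 3.92 - 2.54*k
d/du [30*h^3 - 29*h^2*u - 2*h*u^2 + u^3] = -29*h^2 - 4*h*u + 3*u^2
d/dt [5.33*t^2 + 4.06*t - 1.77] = 10.66*t + 4.06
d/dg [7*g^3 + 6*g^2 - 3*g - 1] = 21*g^2 + 12*g - 3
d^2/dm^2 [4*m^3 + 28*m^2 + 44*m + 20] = 24*m + 56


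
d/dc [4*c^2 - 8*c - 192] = 8*c - 8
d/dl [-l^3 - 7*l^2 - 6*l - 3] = -3*l^2 - 14*l - 6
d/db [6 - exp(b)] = -exp(b)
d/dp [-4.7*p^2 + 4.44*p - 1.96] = 4.44 - 9.4*p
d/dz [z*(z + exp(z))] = z*(exp(z) + 1) + z + exp(z)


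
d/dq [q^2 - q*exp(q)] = -q*exp(q) + 2*q - exp(q)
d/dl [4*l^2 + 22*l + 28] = 8*l + 22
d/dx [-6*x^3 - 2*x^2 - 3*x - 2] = -18*x^2 - 4*x - 3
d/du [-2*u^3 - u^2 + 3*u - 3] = -6*u^2 - 2*u + 3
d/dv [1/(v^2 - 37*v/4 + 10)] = 4*(37 - 8*v)/(4*v^2 - 37*v + 40)^2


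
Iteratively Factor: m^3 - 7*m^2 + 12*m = (m)*(m^2 - 7*m + 12) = m*(m - 3)*(m - 4)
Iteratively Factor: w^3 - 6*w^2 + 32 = (w - 4)*(w^2 - 2*w - 8) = (w - 4)^2*(w + 2)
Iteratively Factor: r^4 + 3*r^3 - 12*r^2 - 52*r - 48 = (r + 2)*(r^3 + r^2 - 14*r - 24) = (r + 2)*(r + 3)*(r^2 - 2*r - 8) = (r + 2)^2*(r + 3)*(r - 4)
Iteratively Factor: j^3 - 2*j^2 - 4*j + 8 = (j - 2)*(j^2 - 4) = (j - 2)*(j + 2)*(j - 2)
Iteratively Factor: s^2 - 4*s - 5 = (s + 1)*(s - 5)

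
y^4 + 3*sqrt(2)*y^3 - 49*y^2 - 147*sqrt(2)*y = y*(y - 7)*(y + 7)*(y + 3*sqrt(2))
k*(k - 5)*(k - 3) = k^3 - 8*k^2 + 15*k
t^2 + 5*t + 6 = (t + 2)*(t + 3)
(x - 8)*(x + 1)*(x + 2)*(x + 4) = x^4 - x^3 - 42*x^2 - 104*x - 64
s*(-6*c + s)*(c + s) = -6*c^2*s - 5*c*s^2 + s^3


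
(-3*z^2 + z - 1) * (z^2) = -3*z^4 + z^3 - z^2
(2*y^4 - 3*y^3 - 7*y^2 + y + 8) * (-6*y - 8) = -12*y^5 + 2*y^4 + 66*y^3 + 50*y^2 - 56*y - 64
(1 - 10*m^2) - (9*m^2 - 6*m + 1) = -19*m^2 + 6*m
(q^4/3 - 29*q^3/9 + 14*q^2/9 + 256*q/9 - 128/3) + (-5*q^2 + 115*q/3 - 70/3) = q^4/3 - 29*q^3/9 - 31*q^2/9 + 601*q/9 - 66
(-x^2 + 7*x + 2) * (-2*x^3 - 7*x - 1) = 2*x^5 - 14*x^4 + 3*x^3 - 48*x^2 - 21*x - 2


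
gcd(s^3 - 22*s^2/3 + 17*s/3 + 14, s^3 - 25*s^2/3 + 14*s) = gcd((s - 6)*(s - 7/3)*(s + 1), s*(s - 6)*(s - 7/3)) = s^2 - 25*s/3 + 14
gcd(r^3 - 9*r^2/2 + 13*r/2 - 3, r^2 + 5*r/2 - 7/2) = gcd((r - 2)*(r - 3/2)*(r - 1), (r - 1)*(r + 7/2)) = r - 1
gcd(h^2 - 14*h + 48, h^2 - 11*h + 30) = h - 6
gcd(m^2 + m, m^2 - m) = m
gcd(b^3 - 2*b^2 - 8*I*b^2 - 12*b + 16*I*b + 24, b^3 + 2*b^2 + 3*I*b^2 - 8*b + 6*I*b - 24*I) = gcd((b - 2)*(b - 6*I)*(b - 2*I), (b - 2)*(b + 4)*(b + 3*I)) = b - 2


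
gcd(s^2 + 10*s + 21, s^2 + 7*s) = s + 7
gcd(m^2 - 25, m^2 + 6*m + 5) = m + 5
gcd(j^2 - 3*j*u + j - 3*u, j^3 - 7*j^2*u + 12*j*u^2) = -j + 3*u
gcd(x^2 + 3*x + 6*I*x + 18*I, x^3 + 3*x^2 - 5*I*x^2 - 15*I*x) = x + 3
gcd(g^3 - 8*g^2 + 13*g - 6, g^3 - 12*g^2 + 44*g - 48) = g - 6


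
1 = 1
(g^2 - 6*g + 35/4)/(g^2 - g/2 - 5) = (g - 7/2)/(g + 2)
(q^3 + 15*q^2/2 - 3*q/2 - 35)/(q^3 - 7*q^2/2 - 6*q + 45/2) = (q^2 + 5*q - 14)/(q^2 - 6*q + 9)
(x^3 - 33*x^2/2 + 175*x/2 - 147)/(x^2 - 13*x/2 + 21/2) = (x^2 - 13*x + 42)/(x - 3)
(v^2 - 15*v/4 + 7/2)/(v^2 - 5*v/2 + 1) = (4*v - 7)/(2*(2*v - 1))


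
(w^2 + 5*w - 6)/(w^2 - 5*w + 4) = (w + 6)/(w - 4)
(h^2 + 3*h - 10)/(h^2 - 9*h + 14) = (h + 5)/(h - 7)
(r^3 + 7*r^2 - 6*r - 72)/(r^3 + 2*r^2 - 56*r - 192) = (r - 3)/(r - 8)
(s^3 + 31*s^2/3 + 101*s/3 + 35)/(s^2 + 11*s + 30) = (s^2 + 16*s/3 + 7)/(s + 6)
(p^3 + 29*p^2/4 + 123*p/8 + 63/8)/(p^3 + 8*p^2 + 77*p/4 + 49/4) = (4*p^2 + 15*p + 9)/(2*(2*p^2 + 9*p + 7))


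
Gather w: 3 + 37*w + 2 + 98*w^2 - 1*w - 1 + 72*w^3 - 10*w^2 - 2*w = 72*w^3 + 88*w^2 + 34*w + 4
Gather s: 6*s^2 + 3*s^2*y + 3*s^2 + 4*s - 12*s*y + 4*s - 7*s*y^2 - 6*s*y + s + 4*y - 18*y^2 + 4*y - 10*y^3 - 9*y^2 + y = s^2*(3*y + 9) + s*(-7*y^2 - 18*y + 9) - 10*y^3 - 27*y^2 + 9*y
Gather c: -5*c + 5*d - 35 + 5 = -5*c + 5*d - 30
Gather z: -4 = -4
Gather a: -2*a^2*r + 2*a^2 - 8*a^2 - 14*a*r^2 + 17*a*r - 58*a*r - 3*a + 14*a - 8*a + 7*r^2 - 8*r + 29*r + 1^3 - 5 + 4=a^2*(-2*r - 6) + a*(-14*r^2 - 41*r + 3) + 7*r^2 + 21*r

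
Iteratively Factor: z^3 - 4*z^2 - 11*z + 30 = (z + 3)*(z^2 - 7*z + 10) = (z - 5)*(z + 3)*(z - 2)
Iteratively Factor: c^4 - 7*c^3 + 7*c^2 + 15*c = (c - 5)*(c^3 - 2*c^2 - 3*c) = (c - 5)*(c - 3)*(c^2 + c) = c*(c - 5)*(c - 3)*(c + 1)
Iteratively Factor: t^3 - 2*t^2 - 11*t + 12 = (t + 3)*(t^2 - 5*t + 4) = (t - 4)*(t + 3)*(t - 1)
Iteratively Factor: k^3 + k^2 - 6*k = (k)*(k^2 + k - 6) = k*(k + 3)*(k - 2)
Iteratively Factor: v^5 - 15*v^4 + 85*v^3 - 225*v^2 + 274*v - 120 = (v - 5)*(v^4 - 10*v^3 + 35*v^2 - 50*v + 24) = (v - 5)*(v - 1)*(v^3 - 9*v^2 + 26*v - 24) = (v - 5)*(v - 2)*(v - 1)*(v^2 - 7*v + 12) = (v - 5)*(v - 3)*(v - 2)*(v - 1)*(v - 4)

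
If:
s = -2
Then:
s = -2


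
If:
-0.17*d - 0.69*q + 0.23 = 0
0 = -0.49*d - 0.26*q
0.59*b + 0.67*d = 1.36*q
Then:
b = 1.11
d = -0.20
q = 0.38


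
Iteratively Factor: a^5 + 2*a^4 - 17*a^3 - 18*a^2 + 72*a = (a + 4)*(a^4 - 2*a^3 - 9*a^2 + 18*a) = a*(a + 4)*(a^3 - 2*a^2 - 9*a + 18) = a*(a + 3)*(a + 4)*(a^2 - 5*a + 6) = a*(a - 2)*(a + 3)*(a + 4)*(a - 3)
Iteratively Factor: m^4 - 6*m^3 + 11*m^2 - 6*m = (m - 3)*(m^3 - 3*m^2 + 2*m) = (m - 3)*(m - 1)*(m^2 - 2*m) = m*(m - 3)*(m - 1)*(m - 2)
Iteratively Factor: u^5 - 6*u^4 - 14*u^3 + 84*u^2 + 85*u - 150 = (u - 1)*(u^4 - 5*u^3 - 19*u^2 + 65*u + 150) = (u - 5)*(u - 1)*(u^3 - 19*u - 30) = (u - 5)*(u - 1)*(u + 2)*(u^2 - 2*u - 15) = (u - 5)*(u - 1)*(u + 2)*(u + 3)*(u - 5)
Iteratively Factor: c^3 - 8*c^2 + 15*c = (c)*(c^2 - 8*c + 15) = c*(c - 5)*(c - 3)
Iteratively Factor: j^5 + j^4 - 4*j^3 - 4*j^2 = (j)*(j^4 + j^3 - 4*j^2 - 4*j) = j^2*(j^3 + j^2 - 4*j - 4) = j^2*(j - 2)*(j^2 + 3*j + 2) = j^2*(j - 2)*(j + 1)*(j + 2)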